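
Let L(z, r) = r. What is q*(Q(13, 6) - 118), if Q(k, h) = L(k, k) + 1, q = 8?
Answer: -832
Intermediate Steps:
Q(k, h) = 1 + k (Q(k, h) = k + 1 = 1 + k)
q*(Q(13, 6) - 118) = 8*((1 + 13) - 118) = 8*(14 - 118) = 8*(-104) = -832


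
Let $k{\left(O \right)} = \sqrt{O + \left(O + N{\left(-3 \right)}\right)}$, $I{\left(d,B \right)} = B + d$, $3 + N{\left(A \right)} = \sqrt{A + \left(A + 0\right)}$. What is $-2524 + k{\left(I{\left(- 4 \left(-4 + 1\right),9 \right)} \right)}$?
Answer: $-2524 + \sqrt{39 + i \sqrt{6}} \approx -2517.8 + 0.19602 i$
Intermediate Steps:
$N{\left(A \right)} = -3 + \sqrt{2} \sqrt{A}$ ($N{\left(A \right)} = -3 + \sqrt{A + \left(A + 0\right)} = -3 + \sqrt{A + A} = -3 + \sqrt{2 A} = -3 + \sqrt{2} \sqrt{A}$)
$k{\left(O \right)} = \sqrt{-3 + 2 O + i \sqrt{6}}$ ($k{\left(O \right)} = \sqrt{O - \left(3 - O - \sqrt{2} \sqrt{-3}\right)} = \sqrt{O - \left(3 - O - \sqrt{2} i \sqrt{3}\right)} = \sqrt{O - \left(3 - O - i \sqrt{6}\right)} = \sqrt{O + \left(-3 + O + i \sqrt{6}\right)} = \sqrt{-3 + 2 O + i \sqrt{6}}$)
$-2524 + k{\left(I{\left(- 4 \left(-4 + 1\right),9 \right)} \right)} = -2524 + \sqrt{-3 + 2 \left(9 - 4 \left(-4 + 1\right)\right) + i \sqrt{6}} = -2524 + \sqrt{-3 + 2 \left(9 - -12\right) + i \sqrt{6}} = -2524 + \sqrt{-3 + 2 \left(9 + 12\right) + i \sqrt{6}} = -2524 + \sqrt{-3 + 2 \cdot 21 + i \sqrt{6}} = -2524 + \sqrt{-3 + 42 + i \sqrt{6}} = -2524 + \sqrt{39 + i \sqrt{6}}$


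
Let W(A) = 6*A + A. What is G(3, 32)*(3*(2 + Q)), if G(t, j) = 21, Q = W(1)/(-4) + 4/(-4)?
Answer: -189/4 ≈ -47.250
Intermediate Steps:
W(A) = 7*A
Q = -11/4 (Q = (7*1)/(-4) + 4/(-4) = 7*(-¼) + 4*(-¼) = -7/4 - 1 = -11/4 ≈ -2.7500)
G(3, 32)*(3*(2 + Q)) = 21*(3*(2 - 11/4)) = 21*(3*(-¾)) = 21*(-9/4) = -189/4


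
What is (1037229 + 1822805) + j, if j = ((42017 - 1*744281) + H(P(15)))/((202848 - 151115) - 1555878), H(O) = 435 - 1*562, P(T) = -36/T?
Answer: 4301906543321/1504145 ≈ 2.8600e+6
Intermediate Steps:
H(O) = -127 (H(O) = 435 - 562 = -127)
j = 702391/1504145 (j = ((42017 - 1*744281) - 127)/((202848 - 151115) - 1555878) = ((42017 - 744281) - 127)/(51733 - 1555878) = (-702264 - 127)/(-1504145) = -702391*(-1/1504145) = 702391/1504145 ≈ 0.46697)
(1037229 + 1822805) + j = (1037229 + 1822805) + 702391/1504145 = 2860034 + 702391/1504145 = 4301906543321/1504145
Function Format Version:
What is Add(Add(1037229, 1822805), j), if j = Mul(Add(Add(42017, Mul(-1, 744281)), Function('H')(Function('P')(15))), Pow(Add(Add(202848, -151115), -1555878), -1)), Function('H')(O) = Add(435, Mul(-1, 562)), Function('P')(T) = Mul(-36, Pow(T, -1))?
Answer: Rational(4301906543321, 1504145) ≈ 2.8600e+6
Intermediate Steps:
Function('H')(O) = -127 (Function('H')(O) = Add(435, -562) = -127)
j = Rational(702391, 1504145) (j = Mul(Add(Add(42017, Mul(-1, 744281)), -127), Pow(Add(Add(202848, -151115), -1555878), -1)) = Mul(Add(Add(42017, -744281), -127), Pow(Add(51733, -1555878), -1)) = Mul(Add(-702264, -127), Pow(-1504145, -1)) = Mul(-702391, Rational(-1, 1504145)) = Rational(702391, 1504145) ≈ 0.46697)
Add(Add(1037229, 1822805), j) = Add(Add(1037229, 1822805), Rational(702391, 1504145)) = Add(2860034, Rational(702391, 1504145)) = Rational(4301906543321, 1504145)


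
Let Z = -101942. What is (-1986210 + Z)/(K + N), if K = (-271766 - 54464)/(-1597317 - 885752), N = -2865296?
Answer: 2592512749244/3557363673597 ≈ 0.72877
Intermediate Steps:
K = 326230/2483069 (K = -326230/(-2483069) = -326230*(-1/2483069) = 326230/2483069 ≈ 0.13138)
(-1986210 + Z)/(K + N) = (-1986210 - 101942)/(326230/2483069 - 2865296) = -2088152/(-7114727347194/2483069) = -2088152*(-2483069/7114727347194) = 2592512749244/3557363673597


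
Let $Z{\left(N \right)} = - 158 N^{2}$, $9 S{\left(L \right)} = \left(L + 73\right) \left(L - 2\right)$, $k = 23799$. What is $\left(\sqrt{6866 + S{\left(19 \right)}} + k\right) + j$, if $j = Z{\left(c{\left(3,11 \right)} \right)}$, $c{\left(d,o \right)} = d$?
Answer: $22377 + \frac{\sqrt{63358}}{3} \approx 22461.0$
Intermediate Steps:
$S{\left(L \right)} = \frac{\left(-2 + L\right) \left(73 + L\right)}{9}$ ($S{\left(L \right)} = \frac{\left(L + 73\right) \left(L - 2\right)}{9} = \frac{\left(73 + L\right) \left(-2 + L\right)}{9} = \frac{\left(-2 + L\right) \left(73 + L\right)}{9}$)
$j = -1422$ ($j = - 158 \cdot 3^{2} = \left(-158\right) 9 = -1422$)
$\left(\sqrt{6866 + S{\left(19 \right)}} + k\right) + j = \left(\sqrt{6866 + \left(- \frac{146}{9} + \frac{19^{2}}{9} + \frac{71}{9} \cdot 19\right)} + 23799\right) - 1422 = \left(\sqrt{6866 + \left(- \frac{146}{9} + \frac{1}{9} \cdot 361 + \frac{1349}{9}\right)} + 23799\right) - 1422 = \left(\sqrt{6866 + \left(- \frac{146}{9} + \frac{361}{9} + \frac{1349}{9}\right)} + 23799\right) - 1422 = \left(\sqrt{6866 + \frac{1564}{9}} + 23799\right) - 1422 = \left(\sqrt{\frac{63358}{9}} + 23799\right) - 1422 = \left(\frac{\sqrt{63358}}{3} + 23799\right) - 1422 = \left(23799 + \frac{\sqrt{63358}}{3}\right) - 1422 = 22377 + \frac{\sqrt{63358}}{3}$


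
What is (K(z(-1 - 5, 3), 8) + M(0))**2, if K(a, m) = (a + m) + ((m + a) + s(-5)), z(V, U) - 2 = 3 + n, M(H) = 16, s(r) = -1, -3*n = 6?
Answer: 1369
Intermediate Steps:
n = -2 (n = -1/3*6 = -2)
z(V, U) = 3 (z(V, U) = 2 + (3 - 2) = 2 + 1 = 3)
K(a, m) = -1 + 2*a + 2*m (K(a, m) = (a + m) + ((m + a) - 1) = (a + m) + ((a + m) - 1) = (a + m) + (-1 + a + m) = -1 + 2*a + 2*m)
(K(z(-1 - 5, 3), 8) + M(0))**2 = ((-1 + 2*3 + 2*8) + 16)**2 = ((-1 + 6 + 16) + 16)**2 = (21 + 16)**2 = 37**2 = 1369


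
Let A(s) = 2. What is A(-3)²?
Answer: 4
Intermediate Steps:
A(-3)² = 2² = 4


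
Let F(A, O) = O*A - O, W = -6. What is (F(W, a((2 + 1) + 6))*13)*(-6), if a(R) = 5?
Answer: 2730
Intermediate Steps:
F(A, O) = -O + A*O (F(A, O) = A*O - O = -O + A*O)
(F(W, a((2 + 1) + 6))*13)*(-6) = ((5*(-1 - 6))*13)*(-6) = ((5*(-7))*13)*(-6) = -35*13*(-6) = -455*(-6) = 2730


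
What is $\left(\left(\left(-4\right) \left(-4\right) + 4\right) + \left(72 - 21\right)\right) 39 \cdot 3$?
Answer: $8307$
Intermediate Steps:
$\left(\left(\left(-4\right) \left(-4\right) + 4\right) + \left(72 - 21\right)\right) 39 \cdot 3 = \left(\left(16 + 4\right) + \left(72 - 21\right)\right) 117 = \left(20 + 51\right) 117 = 71 \cdot 117 = 8307$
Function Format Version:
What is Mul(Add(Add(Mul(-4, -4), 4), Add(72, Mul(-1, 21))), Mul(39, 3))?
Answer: 8307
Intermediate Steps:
Mul(Add(Add(Mul(-4, -4), 4), Add(72, Mul(-1, 21))), Mul(39, 3)) = Mul(Add(Add(16, 4), Add(72, -21)), 117) = Mul(Add(20, 51), 117) = Mul(71, 117) = 8307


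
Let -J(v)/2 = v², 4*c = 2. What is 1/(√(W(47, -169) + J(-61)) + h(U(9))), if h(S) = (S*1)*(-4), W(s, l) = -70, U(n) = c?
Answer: -1/3758 - I*√1878/3758 ≈ -0.0002661 - 0.011532*I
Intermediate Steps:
c = ½ (c = (¼)*2 = ½ ≈ 0.50000)
U(n) = ½
J(v) = -2*v²
h(S) = -4*S (h(S) = S*(-4) = -4*S)
1/(√(W(47, -169) + J(-61)) + h(U(9))) = 1/(√(-70 - 2*(-61)²) - 4*½) = 1/(√(-70 - 2*3721) - 2) = 1/(√(-70 - 7442) - 2) = 1/(√(-7512) - 2) = 1/(2*I*√1878 - 2) = 1/(-2 + 2*I*√1878)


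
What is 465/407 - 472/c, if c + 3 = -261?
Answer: 3578/1221 ≈ 2.9304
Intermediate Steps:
c = -264 (c = -3 - 261 = -264)
465/407 - 472/c = 465/407 - 472/(-264) = 465*(1/407) - 472*(-1/264) = 465/407 + 59/33 = 3578/1221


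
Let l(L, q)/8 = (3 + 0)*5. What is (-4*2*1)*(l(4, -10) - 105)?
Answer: -120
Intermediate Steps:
l(L, q) = 120 (l(L, q) = 8*((3 + 0)*5) = 8*(3*5) = 8*15 = 120)
(-4*2*1)*(l(4, -10) - 105) = (-4*2*1)*(120 - 105) = -8*1*15 = -8*15 = -120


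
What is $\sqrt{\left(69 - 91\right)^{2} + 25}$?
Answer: $\sqrt{509} \approx 22.561$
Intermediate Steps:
$\sqrt{\left(69 - 91\right)^{2} + 25} = \sqrt{\left(-22\right)^{2} + 25} = \sqrt{484 + 25} = \sqrt{509}$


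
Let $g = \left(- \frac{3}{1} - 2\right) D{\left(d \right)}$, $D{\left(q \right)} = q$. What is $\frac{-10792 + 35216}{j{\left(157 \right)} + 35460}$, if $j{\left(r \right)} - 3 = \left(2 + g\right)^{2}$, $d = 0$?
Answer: $\frac{24424}{35467} \approx 0.68864$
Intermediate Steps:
$g = 0$ ($g = \left(- \frac{3}{1} - 2\right) 0 = \left(\left(-3\right) 1 - 2\right) 0 = \left(-3 - 2\right) 0 = \left(-5\right) 0 = 0$)
$j{\left(r \right)} = 7$ ($j{\left(r \right)} = 3 + \left(2 + 0\right)^{2} = 3 + 2^{2} = 3 + 4 = 7$)
$\frac{-10792 + 35216}{j{\left(157 \right)} + 35460} = \frac{-10792 + 35216}{7 + 35460} = \frac{24424}{35467}$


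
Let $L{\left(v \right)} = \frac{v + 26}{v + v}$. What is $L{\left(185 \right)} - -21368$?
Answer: $\frac{7906371}{370} \approx 21369.0$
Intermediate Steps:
$L{\left(v \right)} = \frac{26 + v}{2 v}$
$L{\left(185 \right)} - -21368 = \frac{26 + 185}{2 \cdot 185} - -21368 = \frac{1}{2} \cdot \frac{1}{185} \cdot 211 + 21368 = \frac{211}{370} + 21368 = \frac{7906371}{370}$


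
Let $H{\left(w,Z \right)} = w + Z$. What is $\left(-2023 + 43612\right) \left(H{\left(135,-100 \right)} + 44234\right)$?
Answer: $1841103441$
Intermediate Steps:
$H{\left(w,Z \right)} = Z + w$
$\left(-2023 + 43612\right) \left(H{\left(135,-100 \right)} + 44234\right) = \left(-2023 + 43612\right) \left(\left(-100 + 135\right) + 44234\right) = 41589 \left(35 + 44234\right) = 41589 \cdot 44269 = 1841103441$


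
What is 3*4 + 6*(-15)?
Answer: -78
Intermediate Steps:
3*4 + 6*(-15) = 12 - 90 = -78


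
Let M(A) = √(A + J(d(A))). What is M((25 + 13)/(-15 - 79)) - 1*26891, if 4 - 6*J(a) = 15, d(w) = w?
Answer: -26891 + I*√177942/282 ≈ -26891.0 + 1.4959*I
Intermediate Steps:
J(a) = -11/6 (J(a) = ⅔ - ⅙*15 = ⅔ - 5/2 = -11/6)
M(A) = √(-11/6 + A) (M(A) = √(A - 11/6) = √(-11/6 + A))
M((25 + 13)/(-15 - 79)) - 1*26891 = √(-66 + 36*((25 + 13)/(-15 - 79)))/6 - 1*26891 = √(-66 + 36*(38/(-94)))/6 - 26891 = √(-66 + 36*(38*(-1/94)))/6 - 26891 = √(-66 + 36*(-19/47))/6 - 26891 = √(-66 - 684/47)/6 - 26891 = √(-3786/47)/6 - 26891 = (I*√177942/47)/6 - 26891 = I*√177942/282 - 26891 = -26891 + I*√177942/282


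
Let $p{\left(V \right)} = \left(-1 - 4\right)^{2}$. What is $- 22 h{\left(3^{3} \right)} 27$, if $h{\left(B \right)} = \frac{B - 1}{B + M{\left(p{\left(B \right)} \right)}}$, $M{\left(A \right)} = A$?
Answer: $-297$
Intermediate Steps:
$p{\left(V \right)} = 25$ ($p{\left(V \right)} = \left(-5\right)^{2} = 25$)
$h{\left(B \right)} = \frac{-1 + B}{25 + B}$ ($h{\left(B \right)} = \frac{B - 1}{B + 25} = \frac{-1 + B}{25 + B}$)
$- 22 h{\left(3^{3} \right)} 27 = - 22 \frac{-1 + 3^{3}}{25 + 3^{3}} \cdot 27 = - 22 \frac{-1 + 27}{25 + 27} \cdot 27 = - 22 \cdot \frac{1}{52} \cdot 26 \cdot 27 = \left(-22\right) \frac{1}{2} \cdot 27 = \left(-11\right) 27 = -297$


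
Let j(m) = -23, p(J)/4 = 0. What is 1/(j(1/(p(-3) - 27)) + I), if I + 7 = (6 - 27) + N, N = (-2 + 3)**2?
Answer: -1/50 ≈ -0.020000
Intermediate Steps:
p(J) = 0 (p(J) = 4*0 = 0)
N = 1 (N = 1**2 = 1)
I = -27 (I = -7 + ((6 - 27) + 1) = -7 + (-21 + 1) = -7 - 20 = -27)
1/(j(1/(p(-3) - 27)) + I) = 1/(-23 - 27) = 1/(-50) = -1/50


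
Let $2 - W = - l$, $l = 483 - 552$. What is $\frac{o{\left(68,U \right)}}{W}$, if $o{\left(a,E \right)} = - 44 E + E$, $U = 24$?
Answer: $\frac{1032}{67} \approx 15.403$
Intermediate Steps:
$l = -69$
$o{\left(a,E \right)} = - 43 E$
$W = -67$ ($W = 2 - \left(-1\right) \left(-69\right) = 2 - 69 = -67$)
$\frac{o{\left(68,U \right)}}{W} = \frac{\left(-43\right) 24}{-67} = \left(-1032\right) \left(- \frac{1}{67}\right) = \frac{1032}{67}$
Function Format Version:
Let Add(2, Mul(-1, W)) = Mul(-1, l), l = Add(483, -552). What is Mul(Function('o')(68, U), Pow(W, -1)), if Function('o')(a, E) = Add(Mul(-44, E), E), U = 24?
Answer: Rational(1032, 67) ≈ 15.403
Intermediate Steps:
l = -69
Function('o')(a, E) = Mul(-43, E)
W = -67 (W = Add(2, Mul(-1, Mul(-1, -69))) = Add(2, Mul(-1, 69)) = Add(2, -69) = -67)
Mul(Function('o')(68, U), Pow(W, -1)) = Mul(Mul(-43, 24), Pow(-67, -1)) = Mul(-1032, Rational(-1, 67)) = Rational(1032, 67)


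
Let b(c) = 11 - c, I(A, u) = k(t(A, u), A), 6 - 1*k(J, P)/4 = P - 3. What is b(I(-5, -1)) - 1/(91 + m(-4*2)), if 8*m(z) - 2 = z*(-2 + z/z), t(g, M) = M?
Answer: -16609/369 ≈ -45.011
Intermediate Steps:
k(J, P) = 36 - 4*P (k(J, P) = 24 - 4*(P - 3) = 24 - 4*(-3 + P) = 24 + (12 - 4*P) = 36 - 4*P)
I(A, u) = 36 - 4*A
m(z) = ¼ - z/8 (m(z) = ¼ + (z*(-2 + z/z))/8 = ¼ + (z*(-2 + 1))/8 = ¼ + (z*(-1))/8 = ¼ + (-z)/8 = ¼ - z/8)
b(I(-5, -1)) - 1/(91 + m(-4*2)) = (11 - (36 - 4*(-5))) - 1/(91 + (¼ - (-1)*2/2)) = (11 - (36 + 20)) - 1/(91 + (¼ - ⅛*(-8))) = (11 - 1*56) - 1/(91 + (¼ + 1)) = (11 - 56) - 1/(91 + 5/4) = -45 - 1/369/4 = -45 - 1*4/369 = -45 - 4/369 = -16609/369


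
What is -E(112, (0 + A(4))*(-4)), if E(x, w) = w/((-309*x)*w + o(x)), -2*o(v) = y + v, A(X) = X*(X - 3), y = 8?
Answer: 4/138417 ≈ 2.8898e-5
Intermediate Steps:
A(X) = X*(-3 + X)
o(v) = -4 - v/2 (o(v) = -(8 + v)/2 = -4 - v/2)
E(x, w) = w/(-4 - x/2 - 309*w*x) (E(x, w) = w/((-309*x)*w + (-4 - x/2)) = w/(-309*w*x + (-4 - x/2)) = w/(-4 - x/2 - 309*w*x))
-E(112, (0 + A(4))*(-4)) = -(-2)*(0 + 4*(-3 + 4))*(-4)/(8 + 112 + 618*((0 + 4*(-3 + 4))*(-4))*112) = -(-2)*(0 + 4*1)*(-4)/(8 + 112 + 618*((0 + 4*1)*(-4))*112) = -(-2)*(0 + 4)*(-4)/(8 + 112 + 618*((0 + 4)*(-4))*112) = -(-2)*4*(-4)/(8 + 112 + 618*(4*(-4))*112) = -(-2)*(-16)/(8 + 112 + 618*(-16)*112) = -(-2)*(-16)/(8 + 112 - 1107456) = -(-2)*(-16)/(-1107336) = -(-2)*(-16)*(-1)/1107336 = -1*(-4/138417) = 4/138417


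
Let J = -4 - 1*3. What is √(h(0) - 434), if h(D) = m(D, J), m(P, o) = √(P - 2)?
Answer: √(-434 + I*√2) ≈ 0.03394 + 20.833*I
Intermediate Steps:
J = -7 (J = -4 - 3 = -7)
m(P, o) = √(-2 + P)
h(D) = √(-2 + D)
√(h(0) - 434) = √(√(-2 + 0) - 434) = √(√(-2) - 434) = √(I*√2 - 434) = √(-434 + I*√2)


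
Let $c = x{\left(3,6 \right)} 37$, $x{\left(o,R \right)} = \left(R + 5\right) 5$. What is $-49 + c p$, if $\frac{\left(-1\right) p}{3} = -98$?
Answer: $598241$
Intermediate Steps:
$x{\left(o,R \right)} = 25 + 5 R$ ($x{\left(o,R \right)} = \left(5 + R\right) 5 = 25 + 5 R$)
$c = 2035$ ($c = \left(25 + 5 \cdot 6\right) 37 = \left(25 + 30\right) 37 = 55 \cdot 37 = 2035$)
$p = 294$ ($p = \left(-3\right) \left(-98\right) = 294$)
$-49 + c p = -49 + 2035 \cdot 294 = -49 + 598290 = 598241$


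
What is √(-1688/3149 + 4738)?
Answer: 3*√5219738314/3149 ≈ 68.829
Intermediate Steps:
√(-1688/3149 + 4738) = √(14918274/3149) = 3*√5219738314/3149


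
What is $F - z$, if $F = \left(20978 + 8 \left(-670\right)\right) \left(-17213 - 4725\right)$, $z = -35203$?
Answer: $-342592481$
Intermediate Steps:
$F = -342627684$ ($F = \left(20978 - 5360\right) \left(-21938\right) = 15618 \left(-21938\right) = -342627684$)
$F - z = -342627684 - -35203 = -342627684 + 35203 = -342592481$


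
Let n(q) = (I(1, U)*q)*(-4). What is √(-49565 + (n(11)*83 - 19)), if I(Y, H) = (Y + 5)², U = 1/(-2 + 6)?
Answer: 8*I*√2829 ≈ 425.51*I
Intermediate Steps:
U = ¼ (U = 1/4 = ¼ ≈ 0.25000)
I(Y, H) = (5 + Y)²
n(q) = -144*q (n(q) = ((5 + 1)²*q)*(-4) = (6²*q)*(-4) = (36*q)*(-4) = -144*q)
√(-49565 + (n(11)*83 - 19)) = √(-49565 + (-144*11*83 - 19)) = √(-49565 + (-1584*83 - 19)) = √(-49565 + (-131472 - 19)) = √(-49565 - 131491) = √(-181056) = 8*I*√2829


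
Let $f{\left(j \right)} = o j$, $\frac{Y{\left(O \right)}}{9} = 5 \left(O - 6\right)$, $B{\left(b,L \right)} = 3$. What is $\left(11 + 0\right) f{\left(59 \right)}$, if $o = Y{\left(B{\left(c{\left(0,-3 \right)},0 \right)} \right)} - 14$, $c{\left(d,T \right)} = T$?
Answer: $-96701$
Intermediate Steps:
$Y{\left(O \right)} = -270 + 45 O$ ($Y{\left(O \right)} = 9 \cdot 5 \left(O - 6\right) = 9 \cdot 5 \left(-6 + O\right) = 9 \left(-30 + 5 O\right) = -270 + 45 O$)
$o = -149$ ($o = \left(-270 + 45 \cdot 3\right) - 14 = \left(-270 + 135\right) - 14 = -135 - 14 = -149$)
$f{\left(j \right)} = - 149 j$
$\left(11 + 0\right) f{\left(59 \right)} = \left(11 + 0\right) \left(\left(-149\right) 59\right) = 11 \left(-8791\right) = -96701$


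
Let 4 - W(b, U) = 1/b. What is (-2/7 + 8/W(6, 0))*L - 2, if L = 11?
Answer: 2868/161 ≈ 17.814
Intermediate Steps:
W(b, U) = 4 - 1/b
(-2/7 + 8/W(6, 0))*L - 2 = (-2/7 + 8/(4 - 1/6))*11 - 2 = (-2*⅐ + 8/(4 - 1*⅙))*11 - 2 = (-2/7 + 8/(4 - ⅙))*11 - 2 = (-2/7 + 8/(23/6))*11 - 2 = (-2/7 + 8*(6/23))*11 - 2 = (-2/7 + 48/23)*11 - 2 = (290/161)*11 - 2 = 3190/161 - 2 = 2868/161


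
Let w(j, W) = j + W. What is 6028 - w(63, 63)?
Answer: 5902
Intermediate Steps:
w(j, W) = W + j
6028 - w(63, 63) = 6028 - (63 + 63) = 6028 - 1*126 = 6028 - 126 = 5902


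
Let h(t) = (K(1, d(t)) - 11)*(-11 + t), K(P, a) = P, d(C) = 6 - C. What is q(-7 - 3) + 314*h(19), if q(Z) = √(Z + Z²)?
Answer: -25120 + 3*√10 ≈ -25111.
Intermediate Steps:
h(t) = 110 - 10*t (h(t) = (1 - 11)*(-11 + t) = -10*(-11 + t) = 110 - 10*t)
q(-7 - 3) + 314*h(19) = √((-7 - 3)*(1 + (-7 - 3))) + 314*(110 - 10*19) = √(-10*(1 - 10)) + 314*(110 - 190) = √(-10*(-9)) + 314*(-80) = √90 - 25120 = 3*√10 - 25120 = -25120 + 3*√10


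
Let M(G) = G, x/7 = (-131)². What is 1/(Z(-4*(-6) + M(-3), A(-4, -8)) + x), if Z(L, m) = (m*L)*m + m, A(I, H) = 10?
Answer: 1/122237 ≈ 8.1808e-6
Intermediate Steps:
x = 120127 (x = 7*(-131)² = 7*17161 = 120127)
Z(L, m) = m + L*m² (Z(L, m) = (L*m)*m + m = L*m² + m = m + L*m²)
1/(Z(-4*(-6) + M(-3), A(-4, -8)) + x) = 1/(10*(1 + (-4*(-6) - 3)*10) + 120127) = 1/(10*(1 + (24 - 3)*10) + 120127) = 1/(10*(1 + 21*10) + 120127) = 1/(10*(1 + 210) + 120127) = 1/(10*211 + 120127) = 1/(2110 + 120127) = 1/122237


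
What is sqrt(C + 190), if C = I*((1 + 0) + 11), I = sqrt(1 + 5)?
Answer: sqrt(190 + 12*sqrt(6)) ≈ 14.812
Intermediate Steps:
I = sqrt(6) ≈ 2.4495
C = 12*sqrt(6) (C = sqrt(6)*((1 + 0) + 11) = sqrt(6)*(1 + 11) = sqrt(6)*12 = 12*sqrt(6) ≈ 29.394)
sqrt(C + 190) = sqrt(12*sqrt(6) + 190) = sqrt(190 + 12*sqrt(6))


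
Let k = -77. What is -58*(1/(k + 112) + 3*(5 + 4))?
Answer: -54868/35 ≈ -1567.7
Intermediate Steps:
-58*(1/(k + 112) + 3*(5 + 4)) = -58*(1/(-77 + 112) + 3*(5 + 4)) = -58*(1/35 + 3*9) = -58*(1/35 + 27) = -58*946/35 = -54868/35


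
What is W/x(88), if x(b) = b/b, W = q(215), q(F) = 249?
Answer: 249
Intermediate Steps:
W = 249
x(b) = 1
W/x(88) = 249/1 = 249*1 = 249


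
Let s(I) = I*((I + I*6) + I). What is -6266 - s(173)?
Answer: -245698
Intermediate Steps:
s(I) = 8*I² (s(I) = I*((I + 6*I) + I) = I*(7*I + I) = I*(8*I) = 8*I²)
-6266 - s(173) = -6266 - 8*173² = -6266 - 8*29929 = -6266 - 1*239432 = -6266 - 239432 = -245698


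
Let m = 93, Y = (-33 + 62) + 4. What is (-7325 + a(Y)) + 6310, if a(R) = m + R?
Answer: -889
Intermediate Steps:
Y = 33 (Y = 29 + 4 = 33)
a(R) = 93 + R
(-7325 + a(Y)) + 6310 = (-7325 + (93 + 33)) + 6310 = (-7325 + 126) + 6310 = -7199 + 6310 = -889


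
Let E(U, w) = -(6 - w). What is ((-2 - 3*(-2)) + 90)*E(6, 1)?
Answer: -470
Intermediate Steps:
E(U, w) = -6 + w
((-2 - 3*(-2)) + 90)*E(6, 1) = ((-2 - 3*(-2)) + 90)*(-6 + 1) = ((-2 + 6) + 90)*(-5) = (4 + 90)*(-5) = 94*(-5) = -470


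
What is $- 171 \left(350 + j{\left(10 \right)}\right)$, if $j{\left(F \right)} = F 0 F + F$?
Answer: $-61560$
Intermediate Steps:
$j{\left(F \right)} = F$ ($j{\left(F \right)} = 0 F + F = 0 + F = F$)
$- 171 \left(350 + j{\left(10 \right)}\right) = - 171 \left(350 + 10\right) = \left(-171\right) 360 = -61560$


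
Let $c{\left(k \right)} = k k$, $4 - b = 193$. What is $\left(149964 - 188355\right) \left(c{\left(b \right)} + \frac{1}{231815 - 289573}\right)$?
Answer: $- \frac{79207294491147}{57758} \approx -1.3714 \cdot 10^{9}$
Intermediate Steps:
$b = -189$ ($b = 4 - 193 = -189$)
$c{\left(k \right)} = k^{2}$
$\left(149964 - 188355\right) \left(c{\left(b \right)} + \frac{1}{231815 - 289573}\right) = \left(149964 - 188355\right) \left(\left(-189\right)^{2} + \frac{1}{231815 - 289573}\right) = - 38391 \left(35721 + \frac{1}{-57758}\right) = - 38391 \left(35721 - \frac{1}{57758}\right) = \left(-38391\right) \frac{2063173517}{57758} = - \frac{79207294491147}{57758}$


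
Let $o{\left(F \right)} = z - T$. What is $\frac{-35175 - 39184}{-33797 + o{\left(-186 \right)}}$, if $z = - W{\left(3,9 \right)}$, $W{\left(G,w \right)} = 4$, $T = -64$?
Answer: $\frac{74359}{33737} \approx 2.2041$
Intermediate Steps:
$z = -4$ ($z = \left(-1\right) 4 = -4$)
$o{\left(F \right)} = 60$ ($o{\left(F \right)} = -4 - -64 = -4 + 64 = 60$)
$\frac{-35175 - 39184}{-33797 + o{\left(-186 \right)}} = \frac{-35175 - 39184}{-33797 + 60} = \frac{-35175 - 39184}{-33737} = \left(-35175 - 39184\right) \left(- \frac{1}{33737}\right) = \left(-74359\right) \left(- \frac{1}{33737}\right) = \frac{74359}{33737}$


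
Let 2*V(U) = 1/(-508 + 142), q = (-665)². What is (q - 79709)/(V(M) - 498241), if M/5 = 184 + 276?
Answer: -265361712/364712413 ≈ -0.72759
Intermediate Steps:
q = 442225
M = 2300 (M = 5*(184 + 276) = 5*460 = 2300)
V(U) = -1/732 (V(U) = 1/(2*(-508 + 142)) = (½)/(-366) = (½)*(-1/366) = -1/732)
(q - 79709)/(V(M) - 498241) = (442225 - 79709)/(-1/732 - 498241) = 362516/(-364712413/732) = 362516*(-732/364712413) = -265361712/364712413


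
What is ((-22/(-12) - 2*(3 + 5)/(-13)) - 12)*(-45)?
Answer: 10455/26 ≈ 402.12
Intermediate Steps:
((-22/(-12) - 2*(3 + 5)/(-13)) - 12)*(-45) = ((-22*(-1/12) - 2*8*(-1/13)) - 12)*(-45) = ((11/6 - 16*(-1/13)) - 12)*(-45) = ((11/6 + 16/13) - 12)*(-45) = (239/78 - 12)*(-45) = -697/78*(-45) = 10455/26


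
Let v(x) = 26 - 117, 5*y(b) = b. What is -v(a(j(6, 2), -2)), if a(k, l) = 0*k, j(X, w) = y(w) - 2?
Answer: 91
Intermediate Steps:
y(b) = b/5
j(X, w) = -2 + w/5 (j(X, w) = w/5 - 2 = -2 + w/5)
a(k, l) = 0
v(x) = -91
-v(a(j(6, 2), -2)) = -1*(-91) = 91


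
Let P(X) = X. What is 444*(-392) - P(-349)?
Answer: -173699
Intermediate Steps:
444*(-392) - P(-349) = 444*(-392) - 1*(-349) = -174048 + 349 = -173699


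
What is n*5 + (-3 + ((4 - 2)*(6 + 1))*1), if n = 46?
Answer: 241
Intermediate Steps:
n*5 + (-3 + ((4 - 2)*(6 + 1))*1) = 46*5 + (-3 + ((4 - 2)*(6 + 1))*1) = 230 + (-3 + (2*7)*1) = 230 + (-3 + 14*1) = 230 + (-3 + 14) = 230 + 11 = 241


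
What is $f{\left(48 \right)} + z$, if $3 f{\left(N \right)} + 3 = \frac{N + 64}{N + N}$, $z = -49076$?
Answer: $- \frac{883379}{18} \approx -49077.0$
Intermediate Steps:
$f{\left(N \right)} = -1 + \frac{64 + N}{6 N}$ ($f{\left(N \right)} = -1 + \frac{\left(N + 64\right) \frac{1}{N + N}}{3} = -1 + \frac{\left(64 + N\right) \frac{1}{2 N}}{3} = -1 + \frac{\frac{1}{2} \frac{1}{N} \left(64 + N\right)}{3} = -1 + \frac{64 + N}{6 N}$)
$f{\left(48 \right)} + z = \frac{64 - 240}{6 \cdot 48} - 49076 = \frac{1}{6} \cdot \frac{1}{48} \left(64 - 240\right) - 49076 = \frac{1}{6} \cdot \frac{1}{48} \left(-176\right) - 49076 = - \frac{11}{18} - 49076 = - \frac{883379}{18}$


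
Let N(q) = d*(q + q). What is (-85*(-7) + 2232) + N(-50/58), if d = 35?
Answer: 80233/29 ≈ 2766.7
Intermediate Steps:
N(q) = 70*q (N(q) = 35*(q + q) = 35*(2*q) = 70*q)
(-85*(-7) + 2232) + N(-50/58) = (-85*(-7) + 2232) + 70*(-50/58) = (595 + 2232) + 70*(-50*1/58) = 2827 + 70*(-25/29) = 2827 - 1750/29 = 80233/29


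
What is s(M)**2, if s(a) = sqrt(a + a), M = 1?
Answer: 2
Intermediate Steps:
s(a) = sqrt(2)*sqrt(a) (s(a) = sqrt(2*a) = sqrt(2)*sqrt(a))
s(M)**2 = (sqrt(2)*sqrt(1))**2 = (sqrt(2)*1)**2 = (sqrt(2))**2 = 2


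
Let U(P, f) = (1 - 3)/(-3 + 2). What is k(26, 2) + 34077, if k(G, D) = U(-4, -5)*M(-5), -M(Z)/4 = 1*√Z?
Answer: 34077 - 8*I*√5 ≈ 34077.0 - 17.889*I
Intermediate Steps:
M(Z) = -4*√Z
U(P, f) = 2 (U(P, f) = -2/(-1) = -2*(-1) = 2)
k(G, D) = -8*I*√5 (k(G, D) = 2*(-4*I*√5) = -8*I*√5)
k(26, 2) + 34077 = -8*I*√5 + 34077 = 34077 - 8*I*√5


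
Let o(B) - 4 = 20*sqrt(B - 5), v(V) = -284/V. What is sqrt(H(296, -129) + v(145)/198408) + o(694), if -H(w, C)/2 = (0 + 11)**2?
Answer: 4 + 20*sqrt(689) + I*sqrt(12518427088124790)/7192290 ≈ 528.98 + 15.556*I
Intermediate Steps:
H(w, C) = -242 (H(w, C) = -2*(0 + 11)**2 = -2*11**2 = -2*121 = -242)
o(B) = 4 + 20*sqrt(-5 + B) (o(B) = 4 + 20*sqrt(B - 5) = 4 + 20*sqrt(-5 + B))
sqrt(H(296, -129) + v(145)/198408) + o(694) = sqrt(-242 - 284/145/198408) + (4 + 20*sqrt(-5 + 694)) = sqrt(-242 - 284*1/145*(1/198408)) + (4 + 20*sqrt(689)) = sqrt(-242 - 284/145*1/198408) + (4 + 20*sqrt(689)) = sqrt(-242 - 71/7192290) + (4 + 20*sqrt(689)) = sqrt(-1740534251/7192290) + (4 + 20*sqrt(689)) = I*sqrt(12518427088124790)/7192290 + (4 + 20*sqrt(689)) = 4 + 20*sqrt(689) + I*sqrt(12518427088124790)/7192290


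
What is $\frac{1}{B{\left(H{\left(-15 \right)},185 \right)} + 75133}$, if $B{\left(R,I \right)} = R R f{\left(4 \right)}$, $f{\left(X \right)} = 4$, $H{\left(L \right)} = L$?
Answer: $\frac{1}{76033} \approx 1.3152 \cdot 10^{-5}$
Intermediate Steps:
$B{\left(R,I \right)} = 4 R^{2}$ ($B{\left(R,I \right)} = R R 4 = R^{2} \cdot 4 = 4 R^{2}$)
$\frac{1}{B{\left(H{\left(-15 \right)},185 \right)} + 75133} = \frac{1}{4 \left(-15\right)^{2} + 75133} = \frac{1}{4 \cdot 225 + 75133} = \frac{1}{900 + 75133} = \frac{1}{76033}$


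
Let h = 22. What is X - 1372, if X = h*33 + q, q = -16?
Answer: -662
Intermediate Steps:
X = 710 (X = 22*33 - 16 = 726 - 16 = 710)
X - 1372 = 710 - 1372 = -662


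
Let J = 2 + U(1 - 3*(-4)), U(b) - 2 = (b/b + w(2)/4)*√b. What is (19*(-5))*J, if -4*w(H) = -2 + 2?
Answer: -380 - 95*√13 ≈ -722.53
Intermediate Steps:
w(H) = 0 (w(H) = -(-2 + 2)/4 = -¼*0 = 0)
U(b) = 2 + √b (U(b) = 2 + (b/b + 0/4)*√b = 2 + (1 + 0*(¼))*√b = 2 + (1 + 0)*√b = 2 + 1*√b = 2 + √b)
J = 4 + √13 (J = 2 + (2 + √(1 - 3*(-4))) = 2 + (2 + √(1 + 12)) = 2 + (2 + √13) = 4 + √13 ≈ 7.6056)
(19*(-5))*J = (19*(-5))*(4 + √13) = -95*(4 + √13) = -380 - 95*√13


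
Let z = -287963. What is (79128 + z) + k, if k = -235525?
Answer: -444360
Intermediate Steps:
(79128 + z) + k = (79128 - 287963) - 235525 = -208835 - 235525 = -444360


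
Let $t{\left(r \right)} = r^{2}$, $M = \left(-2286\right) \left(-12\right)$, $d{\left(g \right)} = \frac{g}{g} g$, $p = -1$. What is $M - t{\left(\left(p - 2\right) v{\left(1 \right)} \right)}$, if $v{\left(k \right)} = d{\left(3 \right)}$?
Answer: $27351$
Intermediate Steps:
$d{\left(g \right)} = g$ ($d{\left(g \right)} = 1 g = g$)
$v{\left(k \right)} = 3$
$M = 27432$
$M - t{\left(\left(p - 2\right) v{\left(1 \right)} \right)} = 27432 - \left(\left(-1 - 2\right) 3\right)^{2} = 27432 - \left(\left(-3\right) 3\right)^{2} = 27432 - \left(-9\right)^{2} = 27432 - 81 = 27351$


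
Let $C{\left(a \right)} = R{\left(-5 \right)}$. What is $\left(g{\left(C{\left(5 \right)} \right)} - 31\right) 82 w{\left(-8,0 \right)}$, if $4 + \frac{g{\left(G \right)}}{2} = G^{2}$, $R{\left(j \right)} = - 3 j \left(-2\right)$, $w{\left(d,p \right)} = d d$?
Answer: $9241728$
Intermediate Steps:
$w{\left(d,p \right)} = d^{2}$
$R{\left(j \right)} = 6 j$
$C{\left(a \right)} = -30$ ($C{\left(a \right)} = 6 \left(-5\right) = -30$)
$g{\left(G \right)} = -8 + 2 G^{2}$
$\left(g{\left(C{\left(5 \right)} \right)} - 31\right) 82 w{\left(-8,0 \right)} = \left(\left(-8 + 2 \left(-30\right)^{2}\right) - 31\right) 82 \left(-8\right)^{2} = \left(\left(-8 + 2 \cdot 900\right) - 31\right) 82 \cdot 64 = \left(\left(-8 + 1800\right) - 31\right) 82 \cdot 64 = \left(1792 - 31\right) 82 \cdot 64 = 1761 \cdot 82 \cdot 64 = 144402 \cdot 64 = 9241728$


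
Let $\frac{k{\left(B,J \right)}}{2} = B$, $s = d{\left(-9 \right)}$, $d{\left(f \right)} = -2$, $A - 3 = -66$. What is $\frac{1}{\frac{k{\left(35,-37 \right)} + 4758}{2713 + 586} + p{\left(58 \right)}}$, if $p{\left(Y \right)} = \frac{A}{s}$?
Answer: $\frac{6598}{217493} \approx 0.030337$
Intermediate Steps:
$A = -63$ ($A = 3 - 66 = -63$)
$s = -2$
$k{\left(B,J \right)} = 2 B$
$p{\left(Y \right)} = \frac{63}{2}$ ($p{\left(Y \right)} = - \frac{63}{-2} = \left(-63\right) \left(- \frac{1}{2}\right) = \frac{63}{2}$)
$\frac{1}{\frac{k{\left(35,-37 \right)} + 4758}{2713 + 586} + p{\left(58 \right)}} = \frac{1}{\frac{2 \cdot 35 + 4758}{2713 + 586} + \frac{63}{2}} = \frac{1}{\frac{70 + 4758}{3299} + \frac{63}{2}} = \frac{1}{4828 \cdot \frac{1}{3299} + \frac{63}{2}} = \frac{1}{\frac{4828}{3299} + \frac{63}{2}} = \frac{1}{\frac{217493}{6598}} = \frac{6598}{217493}$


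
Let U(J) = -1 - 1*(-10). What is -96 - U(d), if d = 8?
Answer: -105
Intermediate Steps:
U(J) = 9 (U(J) = -1 + 10 = 9)
-96 - U(d) = -96 - 1*9 = -96 - 9 = -105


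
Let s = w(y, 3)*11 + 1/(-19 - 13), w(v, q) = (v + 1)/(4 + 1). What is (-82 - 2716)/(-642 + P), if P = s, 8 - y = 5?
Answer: 447680/101317 ≈ 4.4186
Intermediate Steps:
y = 3 (y = 8 - 1*5 = 8 - 5 = 3)
w(v, q) = ⅕ + v/5 (w(v, q) = (1 + v)/5 = (1 + v)*(⅕) = ⅕ + v/5)
s = 1403/160 (s = (⅕ + (⅕)*3)*11 + 1/(-19 - 13) = (⅕ + ⅗)*11 + 1/(-32) = (⅘)*11 - 1/32 = 44/5 - 1/32 = 1403/160 ≈ 8.7688)
P = 1403/160 ≈ 8.7688
(-82 - 2716)/(-642 + P) = (-82 - 2716)/(-642 + 1403/160) = -2798/(-101317/160) = -2798*(-160/101317) = 447680/101317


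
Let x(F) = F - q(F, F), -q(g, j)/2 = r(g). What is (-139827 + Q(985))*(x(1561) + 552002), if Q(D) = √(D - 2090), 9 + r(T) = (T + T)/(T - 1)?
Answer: -10062142529599/130 + 215884111*I*√1105/390 ≈ -7.7401e+10 + 1.8401e+7*I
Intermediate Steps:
r(T) = -9 + 2*T/(-1 + T) (r(T) = -9 + (T + T)/(T - 1) = -9 + (2*T)/(-1 + T) = -9 + 2*T/(-1 + T))
q(g, j) = -2*(9 - 7*g)/(-1 + g)
x(F) = F - 2*(-9 + 7*F)/(-1 + F)
Q(D) = √(-2090 + D)
(-139827 + Q(985))*(x(1561) + 552002) = (-139827 + √(-2090 + 985))*((18 + 1561² - 15*1561)/(-1 + 1561) + 552002) = (-139827 + √(-1105))*((18 + 2436721 - 23415)/1560 + 552002) = (-139827 + I*√1105)*((1/1560)*2413324 + 552002) = (-139827 + I*√1105)*(603331/390 + 552002) = (-139827 + I*√1105)*(215884111/390) = -10062142529599/130 + 215884111*I*√1105/390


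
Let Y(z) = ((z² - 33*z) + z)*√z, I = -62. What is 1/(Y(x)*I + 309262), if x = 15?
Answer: 154631/45946821572 - 7905*√15/45946821572 ≈ 2.6991e-6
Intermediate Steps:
Y(z) = √z*(z² - 32*z) (Y(z) = (z² - 32*z)*√z = √z*(z² - 32*z))
1/(Y(x)*I + 309262) = 1/((15^(3/2)*(-32 + 15))*(-62) + 309262) = 1/(((15*√15)*(-17))*(-62) + 309262) = 1/(-255*√15*(-62) + 309262) = 1/(15810*√15 + 309262) = 1/(309262 + 15810*√15)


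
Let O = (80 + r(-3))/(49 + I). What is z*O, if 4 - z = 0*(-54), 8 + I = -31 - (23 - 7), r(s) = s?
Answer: -154/3 ≈ -51.333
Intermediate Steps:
I = -55 (I = -8 + (-31 - (23 - 7)) = -8 + (-31 - 1*16) = -8 + (-31 - 16) = -8 - 47 = -55)
O = -77/6 (O = (80 - 3)/(49 - 55) = 77/(-6) = 77*(-⅙) = -77/6 ≈ -12.833)
z = 4 (z = 4 - 0*(-54) = 4 - 1*0 = 4 + 0 = 4)
z*O = 4*(-77/6) = -154/3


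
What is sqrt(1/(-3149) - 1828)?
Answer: 21*I*sqrt(41103897)/3149 ≈ 42.755*I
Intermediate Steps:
sqrt(1/(-3149) - 1828) = sqrt(-1/3149 - 1828) = sqrt(-5756373/3149) = 21*I*sqrt(41103897)/3149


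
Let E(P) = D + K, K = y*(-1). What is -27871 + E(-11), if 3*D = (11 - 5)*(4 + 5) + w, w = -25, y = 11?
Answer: -83617/3 ≈ -27872.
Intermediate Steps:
D = 29/3 (D = ((11 - 5)*(4 + 5) - 25)/3 = (6*9 - 25)/3 = (54 - 25)/3 = (⅓)*29 = 29/3 ≈ 9.6667)
K = -11 (K = 11*(-1) = -11)
E(P) = -4/3 (E(P) = 29/3 - 11 = -4/3)
-27871 + E(-11) = -27871 - 4/3 = -83617/3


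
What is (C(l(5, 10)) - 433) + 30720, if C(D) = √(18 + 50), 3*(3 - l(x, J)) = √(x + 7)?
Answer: 30287 + 2*√17 ≈ 30295.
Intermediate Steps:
l(x, J) = 3 - √(7 + x)/3 (l(x, J) = 3 - √(x + 7)/3 = 3 - √(7 + x)/3)
C(D) = 2*√17 (C(D) = √68 = 2*√17)
(C(l(5, 10)) - 433) + 30720 = (2*√17 - 433) + 30720 = (-433 + 2*√17) + 30720 = 30287 + 2*√17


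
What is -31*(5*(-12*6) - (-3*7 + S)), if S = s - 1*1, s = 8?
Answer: 10726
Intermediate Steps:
S = 7 (S = 8 - 1*1 = 8 - 1 = 7)
-31*(5*(-12*6) - (-3*7 + S)) = -31*(5*(-12*6) - (-3*7 + 7)) = -31*(5*(-72) - (-21 + 7)) = -31*(-360 - 1*(-14)) = -31*(-360 + 14) = -31*(-346) = 10726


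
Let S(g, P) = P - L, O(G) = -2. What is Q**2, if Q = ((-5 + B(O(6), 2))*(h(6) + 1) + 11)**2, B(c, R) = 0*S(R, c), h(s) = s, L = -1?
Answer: 331776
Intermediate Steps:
S(g, P) = 1 + P (S(g, P) = P - 1*(-1) = P + 1 = 1 + P)
B(c, R) = 0 (B(c, R) = 0*(1 + c) = 0)
Q = 576 (Q = ((-5 + 0)*(6 + 1) + 11)**2 = (-5*7 + 11)**2 = (-35 + 11)**2 = (-24)**2 = 576)
Q**2 = 576**2 = 331776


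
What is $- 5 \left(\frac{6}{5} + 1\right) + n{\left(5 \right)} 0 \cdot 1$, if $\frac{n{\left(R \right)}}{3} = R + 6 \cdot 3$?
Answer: $-11$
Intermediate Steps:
$n{\left(R \right)} = 54 + 3 R$ ($n{\left(R \right)} = 3 \left(R + 6 \cdot 3\right) = 3 \left(R + 18\right) = 3 \left(18 + R\right) = 54 + 3 R$)
$- 5 \left(\frac{6}{5} + 1\right) + n{\left(5 \right)} 0 \cdot 1 = - 5 \left(\frac{6}{5} + 1\right) + \left(54 + 3 \cdot 5\right) 0 \cdot 1 = - 5 \left(6 \cdot \frac{1}{5} + 1\right) + \left(54 + 15\right) 0 \cdot 1 = - 5 \left(\frac{6}{5} + 1\right) + 69 \cdot 0 \cdot 1 = \left(-5\right) \frac{11}{5} + 0 \cdot 1 = -11 + 0 = -11$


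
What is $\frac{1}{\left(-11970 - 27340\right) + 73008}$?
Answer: $\frac{1}{33698} \approx 2.9675 \cdot 10^{-5}$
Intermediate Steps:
$\frac{1}{\left(-11970 - 27340\right) + 73008} = \frac{1}{-39310 + 73008} = \frac{1}{33698}$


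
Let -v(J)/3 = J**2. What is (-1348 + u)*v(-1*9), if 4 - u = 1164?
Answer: 609444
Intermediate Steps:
u = -1160 (u = 4 - 1*1164 = 4 - 1164 = -1160)
v(J) = -3*J**2
(-1348 + u)*v(-1*9) = (-1348 - 1160)*(-3*(-1*9)**2) = -(-7524)*(-9)**2 = -(-7524)*81 = -2508*(-243) = 609444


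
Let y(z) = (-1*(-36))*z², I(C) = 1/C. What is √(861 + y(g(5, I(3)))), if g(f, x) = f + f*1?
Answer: √4461 ≈ 66.791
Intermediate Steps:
I(C) = 1/C
g(f, x) = 2*f (g(f, x) = f + f = 2*f)
y(z) = 36*z²
√(861 + y(g(5, I(3)))) = √(861 + 36*(2*5)²) = √(861 + 36*10²) = √(861 + 36*100) = √(861 + 3600) = √4461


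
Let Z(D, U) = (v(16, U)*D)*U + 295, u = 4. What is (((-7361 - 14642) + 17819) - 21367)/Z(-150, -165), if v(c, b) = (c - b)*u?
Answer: -25551/17919295 ≈ -0.0014259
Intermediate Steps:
v(c, b) = -4*b + 4*c (v(c, b) = (c - b)*4 = -4*b + 4*c)
Z(D, U) = 295 + D*U*(64 - 4*U) (Z(D, U) = ((-4*U + 4*16)*D)*U + 295 = ((-4*U + 64)*D)*U + 295 = ((64 - 4*U)*D)*U + 295 = (D*(64 - 4*U))*U + 295 = D*U*(64 - 4*U) + 295 = 295 + D*U*(64 - 4*U))
(((-7361 - 14642) + 17819) - 21367)/Z(-150, -165) = (((-7361 - 14642) + 17819) - 21367)/(295 - 4*(-150)*(-165)*(-16 - 165)) = ((-22003 + 17819) - 21367)/(295 - 4*(-150)*(-165)*(-181)) = (-4184 - 21367)/(295 + 17919000) = -25551/17919295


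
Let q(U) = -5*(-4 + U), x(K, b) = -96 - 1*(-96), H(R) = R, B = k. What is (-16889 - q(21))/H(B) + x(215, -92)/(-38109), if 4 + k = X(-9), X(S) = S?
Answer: 16804/13 ≈ 1292.6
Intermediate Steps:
k = -13 (k = -4 - 9 = -13)
B = -13
x(K, b) = 0 (x(K, b) = -96 + 96 = 0)
q(U) = 20 - 5*U
(-16889 - q(21))/H(B) + x(215, -92)/(-38109) = (-16889 - (20 - 5*21))/(-13) + 0/(-38109) = (-16889 - (20 - 105))*(-1/13) + 0*(-1/38109) = (-16889 - 1*(-85))*(-1/13) + 0 = (-16889 + 85)*(-1/13) + 0 = -16804*(-1/13) + 0 = 16804/13 + 0 = 16804/13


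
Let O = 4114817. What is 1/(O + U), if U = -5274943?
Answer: -1/1160126 ≈ -8.6198e-7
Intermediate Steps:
1/(O + U) = 1/(4114817 - 5274943) = 1/(-1160126) = -1/1160126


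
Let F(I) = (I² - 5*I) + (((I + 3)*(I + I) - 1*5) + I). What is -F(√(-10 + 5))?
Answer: 20 - 2*I*√5 ≈ 20.0 - 4.4721*I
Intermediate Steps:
F(I) = -5 + I² - 4*I + 2*I*(3 + I) (F(I) = (I² - 5*I) + (((3 + I)*(2*I) - 5) + I) = (I² - 5*I) + ((2*I*(3 + I) - 5) + I) = (I² - 5*I) + ((-5 + 2*I*(3 + I)) + I) = (I² - 5*I) + (-5 + I + 2*I*(3 + I)) = -5 + I² - 4*I + 2*I*(3 + I))
-F(√(-10 + 5)) = -(-5 + 2*√(-10 + 5) + 3*(√(-10 + 5))²) = -(-5 + 2*√(-5) + 3*(√(-5))²) = -(-5 + 2*(I*√5) + 3*(I*√5)²) = -(-5 + 2*I*√5 + 3*(-5)) = -(-5 + 2*I*√5 - 15) = -(-20 + 2*I*√5) = 20 - 2*I*√5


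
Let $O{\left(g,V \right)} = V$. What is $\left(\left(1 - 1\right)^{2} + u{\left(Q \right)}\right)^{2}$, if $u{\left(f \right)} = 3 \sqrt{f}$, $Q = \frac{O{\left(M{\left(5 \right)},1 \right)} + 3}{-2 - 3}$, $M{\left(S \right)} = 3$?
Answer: $- \frac{36}{5} \approx -7.2$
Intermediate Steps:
$Q = - \frac{4}{5}$ ($Q = \frac{1 + 3}{-2 - 3} = \frac{4}{-5} = 4 \left(- \frac{1}{5}\right) = - \frac{4}{5} \approx -0.8$)
$\left(\left(1 - 1\right)^{2} + u{\left(Q \right)}\right)^{2} = \left(\left(1 - 1\right)^{2} + 3 \sqrt{- \frac{4}{5}}\right)^{2} = \left(0^{2} + 3 \frac{2 i \sqrt{5}}{5}\right)^{2} = \left(0 + \frac{6 i \sqrt{5}}{5}\right)^{2} = \left(\frac{6 i \sqrt{5}}{5}\right)^{2} = - \frac{36}{5}$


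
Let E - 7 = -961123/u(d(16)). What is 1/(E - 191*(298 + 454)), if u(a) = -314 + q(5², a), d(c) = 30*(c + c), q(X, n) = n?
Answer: -646/93742873 ≈ -6.8912e-6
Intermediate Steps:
d(c) = 60*c (d(c) = 30*(2*c) = 60*c)
u(a) = -314 + a
E = -956601/646 (E = 7 - 961123/(-314 + 60*16) = 7 - 961123/(-314 + 960) = 7 - 961123/646 = -956601/646 ≈ -1480.8)
1/(E - 191*(298 + 454)) = 1/(-956601/646 - 191*(298 + 454)) = 1/(-956601/646 - 191*752) = 1/(-956601/646 - 143632) = 1/(-93742873/646) = -646/93742873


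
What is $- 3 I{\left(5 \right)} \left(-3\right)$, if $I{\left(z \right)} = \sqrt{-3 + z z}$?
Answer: $9 \sqrt{22} \approx 42.214$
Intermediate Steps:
$I{\left(z \right)} = \sqrt{-3 + z^{2}}$
$- 3 I{\left(5 \right)} \left(-3\right) = - 3 \sqrt{-3 + 5^{2}} \left(-3\right) = - 3 \sqrt{-3 + 25} \left(-3\right) = - 3 \sqrt{22} \left(-3\right) = 9 \sqrt{22}$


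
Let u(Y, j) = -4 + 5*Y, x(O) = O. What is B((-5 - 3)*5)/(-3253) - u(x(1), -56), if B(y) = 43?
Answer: -3296/3253 ≈ -1.0132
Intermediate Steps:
B((-5 - 3)*5)/(-3253) - u(x(1), -56) = 43/(-3253) - (-4 + 5*1) = 43*(-1/3253) - (-4 + 5) = -43/3253 - 1*1 = -43/3253 - 1 = -3296/3253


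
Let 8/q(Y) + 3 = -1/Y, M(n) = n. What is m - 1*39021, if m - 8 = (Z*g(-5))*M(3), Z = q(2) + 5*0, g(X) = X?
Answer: -272851/7 ≈ -38979.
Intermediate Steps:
q(Y) = 8/(-3 - 1/Y)
Z = -16/7 (Z = -8*2/(1 + 3*2) + 5*0 = -8*2/(1 + 6) + 0 = -8*2/7 + 0 = -8*2*⅐ + 0 = -16/7 + 0 = -16/7 ≈ -2.2857)
m = 296/7 (m = 8 - 16/7*(-5)*3 = 8 + (80/7)*3 = 8 + 240/7 = 296/7 ≈ 42.286)
m - 1*39021 = 296/7 - 1*39021 = 296/7 - 39021 = -272851/7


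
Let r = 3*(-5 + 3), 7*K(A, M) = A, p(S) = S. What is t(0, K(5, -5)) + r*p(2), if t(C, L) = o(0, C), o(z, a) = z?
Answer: -12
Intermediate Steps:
K(A, M) = A/7
t(C, L) = 0
r = -6 (r = 3*(-2) = -6)
t(0, K(5, -5)) + r*p(2) = 0 - 6*2 = 0 - 12 = -12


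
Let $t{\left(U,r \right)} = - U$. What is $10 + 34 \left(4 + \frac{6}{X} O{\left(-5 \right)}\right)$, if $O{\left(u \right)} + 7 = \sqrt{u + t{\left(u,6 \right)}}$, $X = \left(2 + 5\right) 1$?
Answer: $-58$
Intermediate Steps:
$X = 7$ ($X = 7 \cdot 1 = 7$)
$O{\left(u \right)} = -7$ ($O{\left(u \right)} = -7 + \sqrt{u - u} = -7 + \sqrt{0} = -7 + 0 = -7$)
$10 + 34 \left(4 + \frac{6}{X} O{\left(-5 \right)}\right) = 10 + 34 \left(4 + \frac{6}{7} \left(-7\right)\right) = 10 + 34 \left(4 - 6\right) = 10 + 34 \left(-2\right) = 10 - 68 = -58$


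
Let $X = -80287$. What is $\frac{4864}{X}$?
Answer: $- \frac{4864}{80287} \approx -0.060583$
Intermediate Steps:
$\frac{4864}{X} = \frac{4864}{-80287} = 4864 \left(- \frac{1}{80287}\right) = - \frac{4864}{80287}$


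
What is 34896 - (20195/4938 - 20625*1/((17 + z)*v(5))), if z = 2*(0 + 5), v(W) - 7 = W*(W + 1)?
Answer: 19136200333/548118 ≈ 34913.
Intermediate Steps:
v(W) = 7 + W*(1 + W) (v(W) = 7 + W*(W + 1) = 7 + W*(1 + W))
z = 10 (z = 2*5 = 10)
34896 - (20195/4938 - 20625*1/((17 + z)*v(5))) = 34896 - (20195/4938 - 20625*1/((17 + 10)*(7 + 5 + 5**2))) = 34896 - (20195*(1/4938) - 20625*1/(27*(7 + 5 + 25))) = 34896 - (20195/4938 - 20625/(37*27)) = 34896 - (20195/4938 - 20625/999) = 34896 - (20195/4938 - 20625*1/999) = 34896 - (20195/4938 - 6875/333) = 34896 - 1*(-9074605/548118) = 34896 + 9074605/548118 = 19136200333/548118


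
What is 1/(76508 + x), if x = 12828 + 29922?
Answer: 1/119258 ≈ 8.3852e-6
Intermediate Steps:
x = 42750
1/(76508 + x) = 1/(76508 + 42750) = 1/119258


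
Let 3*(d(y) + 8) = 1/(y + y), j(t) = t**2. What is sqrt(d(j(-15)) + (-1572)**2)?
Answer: sqrt(20016525606)/90 ≈ 1572.0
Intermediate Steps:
d(y) = -8 + 1/(6*y) (d(y) = -8 + 1/(3*(y + y)) = -8 + 1/(3*((2*y))) = -8 + (1/(2*y))/3 = -8 + 1/(6*y))
sqrt(d(j(-15)) + (-1572)**2) = sqrt((-8 + 1/(6*((-15)**2))) + (-1572)**2) = sqrt((-8 + (1/6)/225) + 2471184) = sqrt((-8 + (1/6)*(1/225)) + 2471184) = sqrt((-8 + 1/1350) + 2471184) = sqrt(-10799/1350 + 2471184) = sqrt(3336087601/1350) = sqrt(20016525606)/90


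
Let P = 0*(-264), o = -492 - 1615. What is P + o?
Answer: -2107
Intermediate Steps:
o = -2107
P = 0
P + o = 0 - 2107 = -2107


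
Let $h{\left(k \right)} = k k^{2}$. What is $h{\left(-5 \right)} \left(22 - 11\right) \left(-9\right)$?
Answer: $12375$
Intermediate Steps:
$h{\left(k \right)} = k^{3}$
$h{\left(-5 \right)} \left(22 - 11\right) \left(-9\right) = \left(-5\right)^{3} \left(22 - 11\right) \left(-9\right) = \left(-125\right) 11 \left(-9\right) = \left(-1375\right) \left(-9\right) = 12375$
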